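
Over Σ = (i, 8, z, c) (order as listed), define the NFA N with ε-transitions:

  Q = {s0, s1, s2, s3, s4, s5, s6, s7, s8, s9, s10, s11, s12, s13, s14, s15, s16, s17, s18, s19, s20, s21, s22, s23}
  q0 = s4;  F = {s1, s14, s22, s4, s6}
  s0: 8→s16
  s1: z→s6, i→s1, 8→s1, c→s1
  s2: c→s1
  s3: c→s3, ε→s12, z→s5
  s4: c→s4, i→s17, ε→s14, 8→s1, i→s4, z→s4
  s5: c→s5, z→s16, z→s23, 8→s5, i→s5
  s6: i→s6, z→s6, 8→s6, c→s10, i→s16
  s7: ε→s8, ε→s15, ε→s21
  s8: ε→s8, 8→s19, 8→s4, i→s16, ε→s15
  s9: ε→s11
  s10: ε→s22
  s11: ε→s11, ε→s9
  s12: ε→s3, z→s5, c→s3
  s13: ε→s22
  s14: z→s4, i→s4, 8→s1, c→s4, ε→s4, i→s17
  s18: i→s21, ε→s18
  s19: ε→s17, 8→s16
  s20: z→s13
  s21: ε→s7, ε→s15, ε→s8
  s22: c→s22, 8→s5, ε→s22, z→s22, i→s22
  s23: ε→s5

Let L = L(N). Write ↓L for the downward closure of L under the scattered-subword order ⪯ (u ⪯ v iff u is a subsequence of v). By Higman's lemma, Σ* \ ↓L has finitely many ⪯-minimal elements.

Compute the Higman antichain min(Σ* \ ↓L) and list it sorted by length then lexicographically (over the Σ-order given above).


|Q|=24, |F|=5, |δ|=61 (21 ε).
min D↑ (5 st, q0=0, F={4}): 0:i→0,8→1,z→0,c→0 1:i→1,8→1,z→2,c→1 2:i→2,8→2,z→2,c→3 3:i→3,8→4,z→3,c→3 4:i→4,8→4,z→4,c→4.
'8zc8': |S_i|=[10, 7, 6, 5, 3] end={s16,s23,s5} rej; 4/4 single-dels accept.
1 words, ⪯-incomp.

min(Σ*\↓L) = [8zc8].


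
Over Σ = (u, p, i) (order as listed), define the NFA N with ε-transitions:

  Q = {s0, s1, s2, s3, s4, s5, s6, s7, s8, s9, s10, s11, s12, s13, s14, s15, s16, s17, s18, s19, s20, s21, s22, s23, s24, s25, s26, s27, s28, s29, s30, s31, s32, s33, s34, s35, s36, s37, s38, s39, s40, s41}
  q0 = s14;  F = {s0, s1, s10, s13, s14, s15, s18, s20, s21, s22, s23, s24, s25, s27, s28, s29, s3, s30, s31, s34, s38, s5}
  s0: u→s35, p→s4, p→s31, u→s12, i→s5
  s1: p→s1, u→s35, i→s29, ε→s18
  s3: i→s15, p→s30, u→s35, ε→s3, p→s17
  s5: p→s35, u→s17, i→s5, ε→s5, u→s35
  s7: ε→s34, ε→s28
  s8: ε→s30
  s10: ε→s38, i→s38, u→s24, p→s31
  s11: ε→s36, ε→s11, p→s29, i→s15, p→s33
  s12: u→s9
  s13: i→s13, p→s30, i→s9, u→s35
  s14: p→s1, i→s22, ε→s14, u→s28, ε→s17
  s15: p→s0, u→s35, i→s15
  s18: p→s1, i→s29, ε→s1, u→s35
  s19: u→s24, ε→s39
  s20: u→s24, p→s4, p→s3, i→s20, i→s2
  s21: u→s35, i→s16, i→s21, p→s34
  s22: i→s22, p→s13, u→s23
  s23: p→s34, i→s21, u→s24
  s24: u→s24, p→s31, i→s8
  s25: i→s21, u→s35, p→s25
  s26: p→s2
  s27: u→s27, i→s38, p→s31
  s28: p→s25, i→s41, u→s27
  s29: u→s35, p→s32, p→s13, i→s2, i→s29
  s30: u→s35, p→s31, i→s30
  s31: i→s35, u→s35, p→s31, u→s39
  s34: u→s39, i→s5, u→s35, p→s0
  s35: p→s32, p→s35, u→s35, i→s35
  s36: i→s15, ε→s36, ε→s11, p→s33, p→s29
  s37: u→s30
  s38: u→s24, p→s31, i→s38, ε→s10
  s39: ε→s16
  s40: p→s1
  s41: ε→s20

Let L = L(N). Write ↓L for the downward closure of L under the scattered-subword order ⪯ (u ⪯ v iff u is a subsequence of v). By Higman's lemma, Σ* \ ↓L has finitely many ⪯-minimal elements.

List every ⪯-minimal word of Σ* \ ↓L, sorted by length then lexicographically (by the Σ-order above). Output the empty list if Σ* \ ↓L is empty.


|Q|=42, |F|=22, |δ|=111 (18 ε).
min D↑ (21 st, q0=0, F={7}): 0:u→1,p→2,i→3 1:u→4,p→5,i→6 2:u→7,p→2,i→8 3:u→9,p→10,i→3 4:u→4,p→11,i→12 5:u→7,p→5,i→13 6:u→14,p→15,i→6 7:u→7,p→7,i→7 8:u→7,p→10,i→8 9:u→14,p→16,i→13 10:u→7,p→17,i→10 11:u→7,p→11,i→7 12:u→14,p→11,i→12 13:u→7,p→16,i→13 14:u→14,p→11,i→17 15:u→7,p→17,i→18 16:u→7,p→19,i→20 17:u→7,p→11,i→17 18:u→7,p→19,i→18 19:u→7,p→11,i→20 20:u→7,p→7,i→20 (ε-aug+det+¬).
'pu': run [33, 22, 7] end={s12,s16,s17,s32,s35,s39,s9} ∉↓L; 2/2 deletions ∈↓L.
'uupi': N↓-sim [33, 27, 14, 5, 2] end={s32,s35} rej; 4/4 single-dels accept.
'iuiu': N↓-sim [33, 27, 17, 15, 7] end={s12,s16,s17,s32,s35,s39,s9} ∉↓L; 4/4 del acc.
'iupip': N↓-sim [33, 27, 17, 12, 4, 2] end={s32,s35} — reject; 5/5 single-dels accept.
'ipppi': run [33, 27, 16, 12, 6, 2] end={s32,s35} ∉↓L; 5/5 deletions ∈↓L.
'upipip': N↓-sim [33, 27, 17, 15, 12, 4, 2] end={s32,s35} rej; 6/6 del acc.
6 obstructions.

min(Σ*\↓L) = [pu, uupi, iuiu, iupip, ipppi, upipip].


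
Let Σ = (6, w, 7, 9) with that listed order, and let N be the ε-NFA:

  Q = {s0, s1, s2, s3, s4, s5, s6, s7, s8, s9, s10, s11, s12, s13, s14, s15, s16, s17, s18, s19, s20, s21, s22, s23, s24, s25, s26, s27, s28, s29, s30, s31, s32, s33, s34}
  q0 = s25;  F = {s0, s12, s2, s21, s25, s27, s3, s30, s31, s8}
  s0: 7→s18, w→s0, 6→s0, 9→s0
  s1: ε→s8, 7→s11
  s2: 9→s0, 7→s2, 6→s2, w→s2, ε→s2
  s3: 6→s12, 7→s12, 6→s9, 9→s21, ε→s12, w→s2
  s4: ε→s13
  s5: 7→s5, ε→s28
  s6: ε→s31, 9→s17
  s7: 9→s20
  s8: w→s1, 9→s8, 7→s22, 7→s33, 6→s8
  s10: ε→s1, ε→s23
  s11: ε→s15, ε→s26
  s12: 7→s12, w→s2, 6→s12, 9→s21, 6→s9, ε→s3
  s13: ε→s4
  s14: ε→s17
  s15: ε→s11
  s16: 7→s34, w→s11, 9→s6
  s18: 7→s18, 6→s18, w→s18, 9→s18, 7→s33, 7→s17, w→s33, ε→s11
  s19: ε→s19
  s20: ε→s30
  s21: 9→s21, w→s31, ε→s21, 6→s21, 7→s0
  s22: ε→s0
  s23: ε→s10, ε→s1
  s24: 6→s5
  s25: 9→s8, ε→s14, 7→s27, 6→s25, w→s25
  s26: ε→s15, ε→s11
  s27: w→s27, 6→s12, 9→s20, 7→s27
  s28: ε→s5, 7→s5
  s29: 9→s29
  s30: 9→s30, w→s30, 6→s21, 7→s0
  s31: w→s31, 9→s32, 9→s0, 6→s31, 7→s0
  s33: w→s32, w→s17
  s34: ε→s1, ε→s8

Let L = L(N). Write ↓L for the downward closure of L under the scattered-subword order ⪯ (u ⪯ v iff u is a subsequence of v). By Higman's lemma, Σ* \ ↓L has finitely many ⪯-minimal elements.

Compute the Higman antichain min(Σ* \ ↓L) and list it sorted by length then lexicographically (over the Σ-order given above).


Antichain: [977, 76w97].

|Q|=35, |F|=10, |δ|=90 (27 ε).
min D↑ (10 st, q0=0, F={8}): 0:6→0,w→0,7→1,9→2 1:6→3,w→1,7→1,9→4 2:6→2,w→2,7→5,9→2 3:6→3,w→6,7→3,9→7 4:6→7,w→4,7→5,9→4 5:6→5,w→5,7→8,9→5 6:6→6,w→6,7→6,9→5 7:6→7,w→9,7→5,9→7 8:6→8,w→8,7→8,9→8 9:6→9,w→9,7→5,9→5 [Hopcroft].
'977': |S_i|=[22, 15, 9, 7] end={s11,s15,s17,s18,s26,s32,s33} — reject; 3/3 deletions ∈↓L.
'76w97': run [22, 18, 14, 10, 8, 7] end={s11,s15,s17,s18,s26,s32,s33} ∉↓L; 5/5 single-dels accept.
2 words, ⪯-incomp.


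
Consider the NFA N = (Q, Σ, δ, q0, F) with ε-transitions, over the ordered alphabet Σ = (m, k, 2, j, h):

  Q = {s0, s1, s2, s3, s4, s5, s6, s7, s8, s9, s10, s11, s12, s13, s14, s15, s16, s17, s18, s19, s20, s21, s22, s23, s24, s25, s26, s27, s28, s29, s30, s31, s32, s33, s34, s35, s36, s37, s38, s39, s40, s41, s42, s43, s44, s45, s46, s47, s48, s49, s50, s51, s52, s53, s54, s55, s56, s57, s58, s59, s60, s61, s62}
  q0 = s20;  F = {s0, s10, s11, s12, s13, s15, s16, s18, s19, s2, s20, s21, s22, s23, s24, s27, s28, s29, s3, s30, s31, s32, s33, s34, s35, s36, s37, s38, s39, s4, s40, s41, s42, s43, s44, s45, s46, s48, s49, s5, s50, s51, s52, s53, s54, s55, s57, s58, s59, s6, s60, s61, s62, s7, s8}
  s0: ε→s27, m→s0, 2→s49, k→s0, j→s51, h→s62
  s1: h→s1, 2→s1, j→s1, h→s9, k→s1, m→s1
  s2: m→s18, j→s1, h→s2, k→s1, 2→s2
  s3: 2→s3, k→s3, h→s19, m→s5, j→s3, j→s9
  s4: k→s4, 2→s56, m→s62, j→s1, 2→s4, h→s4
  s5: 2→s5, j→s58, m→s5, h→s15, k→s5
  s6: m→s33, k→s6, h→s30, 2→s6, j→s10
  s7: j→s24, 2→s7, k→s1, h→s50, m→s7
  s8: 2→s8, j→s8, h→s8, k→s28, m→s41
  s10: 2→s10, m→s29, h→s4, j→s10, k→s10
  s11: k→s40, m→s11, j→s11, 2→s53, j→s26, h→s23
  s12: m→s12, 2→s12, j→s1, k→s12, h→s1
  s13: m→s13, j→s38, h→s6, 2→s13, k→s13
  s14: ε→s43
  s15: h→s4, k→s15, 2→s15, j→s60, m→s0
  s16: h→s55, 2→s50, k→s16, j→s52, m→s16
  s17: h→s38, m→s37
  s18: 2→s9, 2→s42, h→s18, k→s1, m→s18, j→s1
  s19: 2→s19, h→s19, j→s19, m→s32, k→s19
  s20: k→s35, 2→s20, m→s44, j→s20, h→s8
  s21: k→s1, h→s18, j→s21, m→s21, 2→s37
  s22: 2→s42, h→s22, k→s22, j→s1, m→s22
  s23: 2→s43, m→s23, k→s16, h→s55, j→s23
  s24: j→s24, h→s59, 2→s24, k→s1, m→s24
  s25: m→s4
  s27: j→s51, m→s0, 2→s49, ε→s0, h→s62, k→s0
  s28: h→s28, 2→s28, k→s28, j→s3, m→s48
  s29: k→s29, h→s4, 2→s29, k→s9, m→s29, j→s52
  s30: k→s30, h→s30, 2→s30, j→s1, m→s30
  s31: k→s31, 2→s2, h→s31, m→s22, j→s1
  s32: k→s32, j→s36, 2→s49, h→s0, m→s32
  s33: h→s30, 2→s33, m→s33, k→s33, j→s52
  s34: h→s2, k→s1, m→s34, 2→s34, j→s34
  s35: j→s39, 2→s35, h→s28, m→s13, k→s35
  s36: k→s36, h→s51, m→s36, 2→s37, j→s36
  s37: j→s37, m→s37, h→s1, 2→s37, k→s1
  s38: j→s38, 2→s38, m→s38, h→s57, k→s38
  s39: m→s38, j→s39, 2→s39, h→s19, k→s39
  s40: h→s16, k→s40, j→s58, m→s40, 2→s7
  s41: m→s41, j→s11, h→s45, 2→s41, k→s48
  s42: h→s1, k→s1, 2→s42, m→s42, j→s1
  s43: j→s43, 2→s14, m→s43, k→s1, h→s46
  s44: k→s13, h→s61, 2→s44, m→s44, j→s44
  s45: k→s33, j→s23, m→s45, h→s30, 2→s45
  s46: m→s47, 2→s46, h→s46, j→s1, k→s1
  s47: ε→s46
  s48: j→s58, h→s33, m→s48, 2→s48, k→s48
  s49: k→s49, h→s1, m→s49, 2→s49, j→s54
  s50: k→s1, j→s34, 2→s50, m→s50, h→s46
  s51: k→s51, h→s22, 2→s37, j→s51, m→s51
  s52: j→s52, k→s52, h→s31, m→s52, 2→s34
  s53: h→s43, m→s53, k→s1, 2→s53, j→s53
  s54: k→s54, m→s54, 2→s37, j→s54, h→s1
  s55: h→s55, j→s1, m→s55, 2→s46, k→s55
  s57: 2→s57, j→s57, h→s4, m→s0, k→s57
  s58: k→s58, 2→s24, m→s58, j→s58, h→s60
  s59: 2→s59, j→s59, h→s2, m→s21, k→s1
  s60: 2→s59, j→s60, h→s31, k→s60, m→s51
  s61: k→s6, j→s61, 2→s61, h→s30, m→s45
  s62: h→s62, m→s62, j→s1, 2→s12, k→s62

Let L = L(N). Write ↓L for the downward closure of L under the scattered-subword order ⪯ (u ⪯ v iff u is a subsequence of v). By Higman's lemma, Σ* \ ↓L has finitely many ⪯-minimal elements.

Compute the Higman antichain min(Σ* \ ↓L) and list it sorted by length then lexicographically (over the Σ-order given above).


|Q|=63, |F|=55, |δ|=293 (4 ε).
min D↑ (55 st, q0=0, F={21}): 0:m→1,k→2,2→0,j→0,h→3 1:m→1,k→4,2→1,j→1,h→5 2:m→4,k→2,2→2,j→6,h→7 3:m→8,k→7,2→3,j→3,h→3 4:m→4,k→4,2→4,j→9,h→10 5:m→11,k→10,2→5,j→5,h→12 6:m→9,k→6,2→6,j→6,h→13 7:m→14,k→7,2→7,j→15,h→7 8:m→8,k→14,2→8,j→16,h→11 9:m→9,k→9,2→9,j→9,h→17 10:m→18,k→10,2→10,j→19,h→12 11:m→11,k→18,2→11,j→20,h→12 12:m→12,k→12,2→12,j→21,h→12 13:m→22,k→13,2→13,j→13,h→13 14:m→14,k→14,2→14,j→23,h→18 15:m→24,k→15,2→15,j→15,h→13 16:m→16,k→25,2→26,j→16,h→20 17:m→27,k→17,2→17,j→17,h→28 18:m→18,k→18,2→18,j→29,h→12 19:m→30,k→19,2→19,j→19,h→28 20:m→20,k→31,2→32,j→20,h→33 21:m→21,k→21,2→21,j→21,h→21 22:m→22,k→22,2→34,j→35,h→27 23:m→23,k→23,2→36,j→23,h→37 24:m→24,k→24,2→24,j→23,h→38 25:m→25,k→25,2→39,j→23,h→31 26:m→26,k→21,2→26,j→26,h→32 27:m→27,k→27,2→34,j→40,h→41 28:m→41,k→28,2→28,j→21,h→28 29:m→29,k→29,2→42,j→29,h→43 30:m→30,k→30,2→30,j→29,h→28 31:m→31,k→31,2→44,j→29,h→33 32:m→32,k→21,2→32,j→32,h→45 33:m→33,k→33,2→45,j→21,h→33 34:m→34,k→34,2→34,j→46,h→21 35:m→35,k→35,2→47,j→35,h→40 36:m→36,k→21,2→36,j→36,h→48 37:m→40,k→37,2→48,j→37,h→43 38:m→27,k→38,2→38,j→37,h→28 39:m→39,k→21,2→39,j→36,h→44 40:m→40,k→40,2→47,j→40,h→49 41:m→41,k→41,2→50,j→21,h→41 42:m→42,k→21,2→42,j→42,h→51 43:m→49,k→43,2→51,j→21,h→43 44:m→44,k→21,2→44,j→42,h→45 45:m→45,k→21,2→45,j→21,h→45 46:m→46,k→46,2→47,j→46,h→21 47:m→47,k→21,2→47,j→47,h→21 48:m→52,k→21,2→48,j→48,h→51 49:m→49,k→49,2→53,j→21,h→49 50:m→50,k→50,2→50,j→21,h→21 51:m→54,k→21,2→51,j→21,h→51 52:m→52,k→21,2→47,j→52,h→54 53:m→53,k→21,2→53,j→21,h→21 54:m→54,k→21,2→53,j→21,h→54.
'mhhj': N↓-sim [61, 54, 39, 15, 2] end={s1,s9} — reject; 4/4 single-dels accept.
'hmj2k': |S_i|=[61, 55, 47, 31, 17, 2] end={s1,s9} — reject; 5/5 del acc.
'kjhm2h': |S_i|=[61, 49, 35, 25, 16, 7, 2] end={s1,s9} rej; 6/6 single-dels accept.
3 words, ⪯-incomp.

min(Σ*\↓L) = [mhhj, hmj2k, kjhm2h].


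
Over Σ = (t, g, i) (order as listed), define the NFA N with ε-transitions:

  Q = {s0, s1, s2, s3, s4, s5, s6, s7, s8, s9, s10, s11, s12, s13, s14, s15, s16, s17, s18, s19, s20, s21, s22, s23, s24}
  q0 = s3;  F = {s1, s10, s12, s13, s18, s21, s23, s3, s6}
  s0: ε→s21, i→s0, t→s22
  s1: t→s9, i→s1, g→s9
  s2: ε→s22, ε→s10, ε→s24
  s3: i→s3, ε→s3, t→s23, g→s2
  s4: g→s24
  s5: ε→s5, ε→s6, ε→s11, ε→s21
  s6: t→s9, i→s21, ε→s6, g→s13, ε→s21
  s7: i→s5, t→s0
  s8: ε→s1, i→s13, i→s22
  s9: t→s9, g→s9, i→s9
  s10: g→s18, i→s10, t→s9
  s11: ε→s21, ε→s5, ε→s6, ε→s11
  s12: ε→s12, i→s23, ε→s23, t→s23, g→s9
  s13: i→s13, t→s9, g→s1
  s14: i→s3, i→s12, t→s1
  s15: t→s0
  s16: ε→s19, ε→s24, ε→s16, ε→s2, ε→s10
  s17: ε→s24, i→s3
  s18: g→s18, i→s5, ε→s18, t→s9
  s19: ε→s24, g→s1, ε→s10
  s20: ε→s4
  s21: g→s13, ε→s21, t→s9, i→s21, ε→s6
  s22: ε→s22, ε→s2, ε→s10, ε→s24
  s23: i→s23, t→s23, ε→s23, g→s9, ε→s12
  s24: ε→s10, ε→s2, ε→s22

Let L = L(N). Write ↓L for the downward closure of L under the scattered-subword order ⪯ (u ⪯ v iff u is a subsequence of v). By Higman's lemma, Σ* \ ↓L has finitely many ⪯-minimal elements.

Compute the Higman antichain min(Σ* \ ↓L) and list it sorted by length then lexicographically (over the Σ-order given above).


|Q|=25, |F|=9, |δ|=82 (39 ε).
min D↑ (8 st, q0=0, F={3}): 0:t→1,g→2,i→0 1:t→1,g→3,i→1 2:t→3,g→4,i→2 3:t→3,g→3,i→3 4:t→3,g→4,i→5 5:t→3,g→6,i→5 6:t→3,g→7,i→6 7:t→3,g→3,i→7 (ε-aug+det+¬).
'tg': |S_i|=[15, 3, 1] end={s9} ∉↓L; 2/2 single-dels accept.
'gt': run [15, 12, 1] end={s9} rej; 2/2 single-dels accept.
'ggiggg': run [15, 12, 8, 7, 3, 2, 1] end={s9} rej; 6/6 deletions ∈↓L.
3 minimals (antichain).

A = [tg, gt, ggiggg].


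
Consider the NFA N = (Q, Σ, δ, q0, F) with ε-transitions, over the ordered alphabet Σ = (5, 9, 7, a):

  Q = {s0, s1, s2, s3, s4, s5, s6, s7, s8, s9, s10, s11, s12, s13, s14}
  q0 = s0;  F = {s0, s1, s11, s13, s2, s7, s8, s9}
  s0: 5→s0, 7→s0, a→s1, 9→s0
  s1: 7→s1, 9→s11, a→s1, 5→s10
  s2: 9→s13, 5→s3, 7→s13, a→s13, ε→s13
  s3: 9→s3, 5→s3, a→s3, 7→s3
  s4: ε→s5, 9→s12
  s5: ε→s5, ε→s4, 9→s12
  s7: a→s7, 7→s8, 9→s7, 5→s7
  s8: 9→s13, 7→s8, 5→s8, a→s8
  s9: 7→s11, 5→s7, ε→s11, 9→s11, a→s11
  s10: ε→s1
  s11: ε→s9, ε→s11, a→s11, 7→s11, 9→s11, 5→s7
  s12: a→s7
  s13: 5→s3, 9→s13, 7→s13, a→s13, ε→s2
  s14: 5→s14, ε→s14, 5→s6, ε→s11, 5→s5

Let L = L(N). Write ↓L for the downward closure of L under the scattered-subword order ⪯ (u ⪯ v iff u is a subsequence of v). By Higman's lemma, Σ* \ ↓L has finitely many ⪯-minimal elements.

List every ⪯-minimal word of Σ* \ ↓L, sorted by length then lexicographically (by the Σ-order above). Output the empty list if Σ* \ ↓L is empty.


|Q|=15, |F|=8, |δ|=53 (11 ε).
min D↑ (7 st, q0=0, F={6}): 0:5→0,9→0,7→0,a→1 1:5→1,9→2,7→1,a→1 2:5→3,9→2,7→2,a→2 3:5→3,9→3,7→4,a→3 4:5→4,9→5,7→4,a→4 5:5→6,9→5,7→5,a→5 6:5→6,9→6,7→6,a→6.
'a95795': run [10, 9, 7, 5, 4, 3, 1] end={s3} ∉↓L; 6/6 del acc.
1 words, ⪯-incomp.

min(Σ*\↓L) = [a95795].


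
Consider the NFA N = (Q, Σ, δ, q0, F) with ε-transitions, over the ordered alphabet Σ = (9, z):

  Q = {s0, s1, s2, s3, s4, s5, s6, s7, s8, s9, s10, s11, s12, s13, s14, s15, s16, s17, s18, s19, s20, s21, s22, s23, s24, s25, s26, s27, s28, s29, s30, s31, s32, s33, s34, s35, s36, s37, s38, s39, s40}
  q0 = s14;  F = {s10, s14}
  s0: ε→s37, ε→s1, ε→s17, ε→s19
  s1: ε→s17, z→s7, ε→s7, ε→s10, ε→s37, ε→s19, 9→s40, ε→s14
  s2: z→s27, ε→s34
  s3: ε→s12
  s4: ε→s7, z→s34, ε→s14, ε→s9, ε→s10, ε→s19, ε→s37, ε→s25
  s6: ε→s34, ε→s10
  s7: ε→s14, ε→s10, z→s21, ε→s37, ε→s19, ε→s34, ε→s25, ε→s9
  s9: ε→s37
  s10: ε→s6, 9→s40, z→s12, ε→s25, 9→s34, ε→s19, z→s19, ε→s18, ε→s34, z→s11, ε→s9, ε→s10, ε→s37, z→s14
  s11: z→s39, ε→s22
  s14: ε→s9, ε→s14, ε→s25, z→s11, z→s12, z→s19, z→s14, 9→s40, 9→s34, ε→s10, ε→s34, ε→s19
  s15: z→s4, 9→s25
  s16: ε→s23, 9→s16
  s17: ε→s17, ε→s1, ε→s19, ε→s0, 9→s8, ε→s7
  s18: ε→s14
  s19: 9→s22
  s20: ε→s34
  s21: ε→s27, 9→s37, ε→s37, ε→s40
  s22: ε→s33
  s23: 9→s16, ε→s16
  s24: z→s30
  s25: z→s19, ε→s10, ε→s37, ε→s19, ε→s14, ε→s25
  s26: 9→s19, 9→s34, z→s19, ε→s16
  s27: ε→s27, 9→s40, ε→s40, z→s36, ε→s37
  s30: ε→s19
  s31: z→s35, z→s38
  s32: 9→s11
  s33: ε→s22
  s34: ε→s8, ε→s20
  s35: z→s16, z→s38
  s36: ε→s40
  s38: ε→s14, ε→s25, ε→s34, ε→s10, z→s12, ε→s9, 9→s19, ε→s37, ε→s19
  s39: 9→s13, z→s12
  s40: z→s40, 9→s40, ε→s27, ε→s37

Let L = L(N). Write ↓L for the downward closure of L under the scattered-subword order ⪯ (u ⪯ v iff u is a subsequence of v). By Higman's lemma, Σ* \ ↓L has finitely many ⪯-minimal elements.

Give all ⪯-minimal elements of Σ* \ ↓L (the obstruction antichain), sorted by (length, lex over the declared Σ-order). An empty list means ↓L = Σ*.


|Q|=41, |F|=2, |δ|=123 (80 ε).
min D↑ (2 st, q0=0, F={1}): 0:9→1,z→0 1:9→1,z→1 (ε-aug+det+¬).
'9': run [20, 10] end={s13,s20,s22,s27,s33,s34,s36,s37,s40,s8} rej; 1/1 deletions ∈↓L.
1 minimals (antichain).

Antichain: [9].


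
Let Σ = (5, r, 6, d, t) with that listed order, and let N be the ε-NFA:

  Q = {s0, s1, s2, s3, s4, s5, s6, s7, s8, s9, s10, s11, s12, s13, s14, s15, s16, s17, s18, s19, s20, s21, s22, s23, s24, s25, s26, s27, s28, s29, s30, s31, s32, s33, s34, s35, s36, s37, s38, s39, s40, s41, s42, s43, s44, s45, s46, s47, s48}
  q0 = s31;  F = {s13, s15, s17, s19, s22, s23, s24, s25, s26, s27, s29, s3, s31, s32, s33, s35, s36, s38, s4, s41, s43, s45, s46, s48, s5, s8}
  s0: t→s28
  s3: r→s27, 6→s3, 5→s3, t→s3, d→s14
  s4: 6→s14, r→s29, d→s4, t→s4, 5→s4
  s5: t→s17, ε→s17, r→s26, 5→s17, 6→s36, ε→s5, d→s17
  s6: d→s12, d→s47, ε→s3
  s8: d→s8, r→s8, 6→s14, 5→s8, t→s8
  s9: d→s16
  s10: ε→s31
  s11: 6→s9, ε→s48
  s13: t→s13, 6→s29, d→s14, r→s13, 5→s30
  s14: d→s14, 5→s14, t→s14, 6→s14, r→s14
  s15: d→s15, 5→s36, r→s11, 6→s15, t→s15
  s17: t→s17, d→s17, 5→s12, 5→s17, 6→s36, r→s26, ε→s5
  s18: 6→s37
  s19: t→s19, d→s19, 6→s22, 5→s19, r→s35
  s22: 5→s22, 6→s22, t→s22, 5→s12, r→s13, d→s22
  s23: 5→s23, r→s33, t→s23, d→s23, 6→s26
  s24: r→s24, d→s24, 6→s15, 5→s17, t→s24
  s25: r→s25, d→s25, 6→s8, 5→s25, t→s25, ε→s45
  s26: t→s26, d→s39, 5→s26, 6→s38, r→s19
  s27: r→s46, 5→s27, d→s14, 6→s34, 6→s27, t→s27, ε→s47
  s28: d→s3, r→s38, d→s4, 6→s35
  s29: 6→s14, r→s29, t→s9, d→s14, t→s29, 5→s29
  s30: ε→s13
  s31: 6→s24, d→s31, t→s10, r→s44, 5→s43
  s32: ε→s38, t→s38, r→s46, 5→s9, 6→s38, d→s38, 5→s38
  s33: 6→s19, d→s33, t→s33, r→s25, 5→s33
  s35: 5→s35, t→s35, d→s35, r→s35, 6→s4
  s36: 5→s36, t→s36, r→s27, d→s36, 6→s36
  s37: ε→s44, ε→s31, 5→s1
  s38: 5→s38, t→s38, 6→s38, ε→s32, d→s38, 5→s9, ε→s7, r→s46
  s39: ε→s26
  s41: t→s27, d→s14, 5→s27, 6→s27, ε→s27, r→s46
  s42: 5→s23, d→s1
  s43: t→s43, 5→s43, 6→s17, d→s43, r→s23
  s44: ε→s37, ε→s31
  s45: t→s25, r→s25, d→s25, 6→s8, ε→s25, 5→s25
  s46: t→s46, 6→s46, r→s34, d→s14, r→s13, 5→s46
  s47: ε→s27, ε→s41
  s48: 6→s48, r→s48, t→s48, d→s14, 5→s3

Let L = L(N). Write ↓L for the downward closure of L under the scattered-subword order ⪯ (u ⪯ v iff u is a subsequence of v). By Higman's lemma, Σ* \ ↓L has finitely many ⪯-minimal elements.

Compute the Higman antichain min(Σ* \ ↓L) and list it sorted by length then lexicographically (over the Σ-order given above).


|Q|=49, |F|=26, |δ|=176 (21 ε).
min D↑ (23 st, q0=0, F={15}): 0:5→1,r→0,6→2,d→0,t→0 1:5→1,r→3,6→4,d→1,t→1 2:5→4,r→2,6→5,d→2,t→2 3:5→3,r→6,6→7,d→3,t→3 4:5→4,r→7,6→8,d→4,t→4 5:5→8,r→9,6→5,d→5,t→5 6:5→6,r→10,6→11,d→6,t→6 7:5→7,r→11,6→12,d→7,t→7 8:5→8,r→13,6→8,d→8,t→8 9:5→14,r→9,6→9,d→15,t→9 10:5→10,r→10,6→16,d→10,t→10 11:5→11,r→17,6→18,d→11,t→11 12:5→12,r→19,6→12,d→12,t→12 13:5→13,r→19,6→13,d→15,t→13 14:5→14,r→13,6→14,d→15,t→14 15:5→15,r→15,6→15,d→15,t→15 16:5→16,r→16,6→15,d→16,t→16 17:5→17,r→17,6→20,d→17,t→17 18:5→18,r→21,6→18,d→18,t→18 19:5→19,r→21,6→19,d→15,t→19 20:5→20,r→22,6→15,d→20,t→20 21:5→21,r→21,6→22,d→15,t→21 22:5→22,r→22,6→15,d→15,t→22 (ε-aug+det+¬).
'66rd': |S_i|=[40, 30, 22, 14, 2] end={s14,s16} — reject; 4/4 deletions ∈↓L.
'5rrr66': |S_i|=[40, 32, 26, 17, 12, 6, 1] end={s14} ∉↓L; 6/6 deletions ∈↓L.
2 minimals (antichain).

min(Σ*\↓L) = [66rd, 5rrr66].


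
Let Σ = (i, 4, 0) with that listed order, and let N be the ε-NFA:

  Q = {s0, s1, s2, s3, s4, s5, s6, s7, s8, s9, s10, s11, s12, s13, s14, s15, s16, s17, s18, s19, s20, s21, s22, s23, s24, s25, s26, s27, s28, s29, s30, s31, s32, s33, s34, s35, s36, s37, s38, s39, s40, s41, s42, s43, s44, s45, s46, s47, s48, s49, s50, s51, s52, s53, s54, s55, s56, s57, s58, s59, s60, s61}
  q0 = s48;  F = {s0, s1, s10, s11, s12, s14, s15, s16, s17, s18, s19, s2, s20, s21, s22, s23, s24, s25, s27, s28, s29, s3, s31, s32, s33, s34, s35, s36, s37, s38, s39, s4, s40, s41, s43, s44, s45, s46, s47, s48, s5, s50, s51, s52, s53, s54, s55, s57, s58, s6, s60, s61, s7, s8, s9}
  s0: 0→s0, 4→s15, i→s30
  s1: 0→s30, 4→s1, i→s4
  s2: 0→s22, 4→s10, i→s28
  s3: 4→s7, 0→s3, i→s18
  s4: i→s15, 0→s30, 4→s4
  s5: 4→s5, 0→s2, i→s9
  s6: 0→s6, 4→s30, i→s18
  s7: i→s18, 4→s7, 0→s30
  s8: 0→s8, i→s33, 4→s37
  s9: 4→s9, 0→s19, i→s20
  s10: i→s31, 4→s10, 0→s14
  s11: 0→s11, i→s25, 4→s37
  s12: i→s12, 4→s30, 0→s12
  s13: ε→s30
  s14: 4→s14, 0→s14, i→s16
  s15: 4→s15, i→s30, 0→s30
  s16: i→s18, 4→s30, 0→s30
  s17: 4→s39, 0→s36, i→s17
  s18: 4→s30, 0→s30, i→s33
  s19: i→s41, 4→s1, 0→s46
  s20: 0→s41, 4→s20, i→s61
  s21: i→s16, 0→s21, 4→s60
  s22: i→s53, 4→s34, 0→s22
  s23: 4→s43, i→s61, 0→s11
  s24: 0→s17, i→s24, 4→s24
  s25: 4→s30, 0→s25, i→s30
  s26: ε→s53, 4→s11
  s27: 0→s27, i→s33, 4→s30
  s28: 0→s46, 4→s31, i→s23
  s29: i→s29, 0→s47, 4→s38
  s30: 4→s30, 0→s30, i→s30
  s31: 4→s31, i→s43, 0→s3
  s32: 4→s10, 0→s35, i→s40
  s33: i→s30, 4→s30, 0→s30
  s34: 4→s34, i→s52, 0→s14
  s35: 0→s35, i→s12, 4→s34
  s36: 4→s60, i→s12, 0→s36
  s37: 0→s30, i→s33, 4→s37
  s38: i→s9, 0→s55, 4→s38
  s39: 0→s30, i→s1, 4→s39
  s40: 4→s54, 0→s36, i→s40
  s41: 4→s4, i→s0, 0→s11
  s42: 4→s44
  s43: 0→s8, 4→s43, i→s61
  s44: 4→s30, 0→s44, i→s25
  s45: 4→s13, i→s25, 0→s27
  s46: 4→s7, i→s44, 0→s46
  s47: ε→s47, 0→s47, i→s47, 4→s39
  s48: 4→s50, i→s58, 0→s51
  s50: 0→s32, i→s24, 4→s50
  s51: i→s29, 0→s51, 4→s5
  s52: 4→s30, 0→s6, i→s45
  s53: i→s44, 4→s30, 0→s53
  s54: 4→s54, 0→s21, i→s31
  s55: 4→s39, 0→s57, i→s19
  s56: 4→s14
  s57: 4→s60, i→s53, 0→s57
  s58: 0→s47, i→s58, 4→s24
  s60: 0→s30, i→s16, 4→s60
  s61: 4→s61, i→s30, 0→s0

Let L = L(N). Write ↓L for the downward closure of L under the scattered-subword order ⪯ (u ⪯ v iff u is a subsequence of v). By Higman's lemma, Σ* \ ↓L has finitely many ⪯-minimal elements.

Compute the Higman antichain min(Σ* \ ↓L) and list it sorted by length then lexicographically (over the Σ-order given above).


|Q|=62, |F|=55, |δ|=174 (3 ε).
min D↑ (56 st, q0=0, F={19}): 0:i→1,4→2,0→3 1:i→1,4→4,0→5 2:i→4,4→2,0→6 3:i→7,4→8,0→3 4:i→4,4→4,0→9 5:i→5,4→10,0→5 6:i→11,4→12,0→13 7:i→7,4→14,0→5 8:i→15,4→8,0→16 9:i→9,4→10,0→17 10:i→18,4→10,0→19 11:i→11,4→20,0→17 12:i→21,4→12,0→22 13:i→23,4→24,0→13 14:i→15,4→14,0→25 15:i→26,4→15,0→27 16:i→28,4→12,0→29 17:i→23,4→30,0→17 18:i→31,4→18,0→19 19:i→19,4→19,0→19 20:i→21,4→20,0→32 21:i→33,4→21,0→34 22:i→35,4→22,0→22 23:i→23,4→19,0→23 24:i→36,4→24,0→22 25:i→27,4→10,0→37 26:i→38,4→26,0→39 27:i→39,4→18,0→40 28:i→41,4→21,0→40 29:i→42,4→24,0→29 30:i→35,4→30,0→19 31:i→43,4→31,0→19 32:i→35,4→30,0→32 33:i→38,4→33,0→44 34:i→45,4→46,0→34 35:i→45,4→19,0→19 36:i→47,4→19,0→48 37:i→42,4→30,0→37 38:i→19,4→38,0→49 39:i→49,4→31,0→50 40:i→51,4→46,0→40 41:i→38,4→33,0→50 42:i→51,4→19,0→42 43:i→19,4→43,0→19 44:i→52,4→53,0→44 45:i→52,4→19,0→19 46:i→45,4→46,0→19 47:i→54,4→19,0→55 48:i→45,4→19,0→48 49:i→19,4→43,0→49 50:i→54,4→53,0→50 51:i→54,4→19,0→51 52:i→19,4→19,0→19 53:i→52,4→53,0→19 54:i→19,4→19,0→54 55:i→52,4→19,0→55 [Hopcroft].
'i040': N↓-sim [57, 46, 30, 11, 1] end={s30} ∉↓L; 4/4 deletions ∈↓L.
'400i4': |S_i|=[57, 52, 46, 29, 13, 2] end={s13,s30} ∉↓L; 5/5 single-dels accept.
'4040i0': N↓-sim [57, 52, 46, 28, 16, 4, 1] end={s30} rej; 6/6 deletions ∈↓L.
'04iiii': N↓-sim [57, 53, 44, 31, 19, 6, 1] end={s30} rej; 6/6 single-dels accept.
4 obstructions.

min(Σ*\↓L) = [i040, 400i4, 4040i0, 04iiii].


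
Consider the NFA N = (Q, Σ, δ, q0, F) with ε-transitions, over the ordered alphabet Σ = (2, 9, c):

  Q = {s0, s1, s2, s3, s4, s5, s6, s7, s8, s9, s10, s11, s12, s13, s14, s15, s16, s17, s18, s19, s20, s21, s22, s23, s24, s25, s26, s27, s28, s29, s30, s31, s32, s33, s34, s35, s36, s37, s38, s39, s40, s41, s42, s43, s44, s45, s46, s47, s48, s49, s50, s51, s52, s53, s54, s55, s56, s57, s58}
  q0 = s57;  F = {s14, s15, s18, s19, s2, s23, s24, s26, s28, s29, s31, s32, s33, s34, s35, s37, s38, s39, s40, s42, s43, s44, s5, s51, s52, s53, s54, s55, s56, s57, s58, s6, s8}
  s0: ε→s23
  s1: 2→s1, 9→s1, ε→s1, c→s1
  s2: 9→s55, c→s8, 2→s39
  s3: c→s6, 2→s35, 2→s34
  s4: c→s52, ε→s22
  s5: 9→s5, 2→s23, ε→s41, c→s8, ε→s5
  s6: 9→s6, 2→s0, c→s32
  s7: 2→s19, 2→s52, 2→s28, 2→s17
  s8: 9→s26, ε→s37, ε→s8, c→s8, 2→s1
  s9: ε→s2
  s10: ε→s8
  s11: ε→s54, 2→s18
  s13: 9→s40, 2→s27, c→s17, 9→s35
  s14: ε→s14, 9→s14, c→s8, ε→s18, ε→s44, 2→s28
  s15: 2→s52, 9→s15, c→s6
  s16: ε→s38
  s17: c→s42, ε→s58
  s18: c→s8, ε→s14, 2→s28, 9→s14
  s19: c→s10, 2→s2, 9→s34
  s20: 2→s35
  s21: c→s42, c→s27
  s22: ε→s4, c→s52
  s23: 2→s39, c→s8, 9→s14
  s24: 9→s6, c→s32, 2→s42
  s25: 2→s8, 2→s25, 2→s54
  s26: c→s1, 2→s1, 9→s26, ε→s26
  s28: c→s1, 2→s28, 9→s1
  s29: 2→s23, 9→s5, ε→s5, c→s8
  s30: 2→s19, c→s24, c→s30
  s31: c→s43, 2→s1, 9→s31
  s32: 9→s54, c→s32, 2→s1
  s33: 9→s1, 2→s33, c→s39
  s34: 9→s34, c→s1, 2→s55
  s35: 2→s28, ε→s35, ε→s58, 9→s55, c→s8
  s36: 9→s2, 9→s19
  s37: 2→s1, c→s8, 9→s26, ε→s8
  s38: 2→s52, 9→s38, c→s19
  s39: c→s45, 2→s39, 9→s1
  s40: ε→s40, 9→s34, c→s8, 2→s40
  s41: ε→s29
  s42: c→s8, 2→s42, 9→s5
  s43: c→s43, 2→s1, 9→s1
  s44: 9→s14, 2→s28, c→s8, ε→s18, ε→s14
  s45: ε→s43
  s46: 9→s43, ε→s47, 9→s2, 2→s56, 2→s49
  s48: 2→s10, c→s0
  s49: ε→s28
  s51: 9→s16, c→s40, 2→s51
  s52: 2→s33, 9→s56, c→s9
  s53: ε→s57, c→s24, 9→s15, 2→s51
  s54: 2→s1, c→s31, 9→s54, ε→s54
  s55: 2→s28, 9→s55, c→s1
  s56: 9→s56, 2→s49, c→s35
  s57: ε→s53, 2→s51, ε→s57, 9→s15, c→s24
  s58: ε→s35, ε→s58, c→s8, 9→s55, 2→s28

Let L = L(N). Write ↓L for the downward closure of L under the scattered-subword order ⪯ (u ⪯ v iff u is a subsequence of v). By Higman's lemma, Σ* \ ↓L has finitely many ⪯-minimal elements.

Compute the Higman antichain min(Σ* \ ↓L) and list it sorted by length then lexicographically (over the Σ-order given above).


A = [cc2, 2c9c, 9229, 9292c, cc9cc9].

|Q|=59, |F|=33, |δ|=169 (35 ε).
min D↑ (28 st, q0=0, F={18}): 0:2→1,9→2,c→3 1:2→1,9→4,c→5 2:2→6,9→2,c→7 3:2→8,9→7,c→9 4:2→6,9→4,c→10 5:2→5,9→11,c→12 6:2→13,9→14,c→15 7:2→16,9→7,c→9 8:2→8,9→17,c→12 9:2→18,9→19,c→9 10:2→15,9→11,c→12 11:2→20,9→11,c→18 12:2→18,9→21,c→12 13:2→13,9→18,c→22 14:2→23,9→14,c→24 15:2→22,9→20,c→12 16:2→22,9→25,c→12 17:2→16,9→17,c→12 18:2→18,9→18,c→18 19:2→18,9→19,c→26 20:2→23,9→20,c→18 21:2→18,9→21,c→18 22:2→22,9→18,c→27 23:2→23,9→18,c→18 24:2→23,9→20,c→12 25:2→23,9→25,c→12 26:2→18,9→26,c→27 27:2→18,9→18,c→27 (ε-aug+det+¬).
'cc2': N↓-sim [41, 31, 10, 1] end={s1} — reject; 3/3 deletions ∈↓L.
'2c9c': |S_i|=[41, 33, 17, 5, 1] end={s1} rej; 4/4 deletions ∈↓L.
'9229': N↓-sim [41, 35, 22, 7, 1] end={s1} rej; 4/4 deletions ∈↓L.
'9292c': N↓-sim [41, 35, 22, 13, 3, 1] end={s1} rej; 5/5 deletions ∈↓L.
'cc9cc9': run [41, 31, 10, 5, 3, 2, 1] end={s1} — reject; 6/6 deletions ∈↓L.
5 obstructions.


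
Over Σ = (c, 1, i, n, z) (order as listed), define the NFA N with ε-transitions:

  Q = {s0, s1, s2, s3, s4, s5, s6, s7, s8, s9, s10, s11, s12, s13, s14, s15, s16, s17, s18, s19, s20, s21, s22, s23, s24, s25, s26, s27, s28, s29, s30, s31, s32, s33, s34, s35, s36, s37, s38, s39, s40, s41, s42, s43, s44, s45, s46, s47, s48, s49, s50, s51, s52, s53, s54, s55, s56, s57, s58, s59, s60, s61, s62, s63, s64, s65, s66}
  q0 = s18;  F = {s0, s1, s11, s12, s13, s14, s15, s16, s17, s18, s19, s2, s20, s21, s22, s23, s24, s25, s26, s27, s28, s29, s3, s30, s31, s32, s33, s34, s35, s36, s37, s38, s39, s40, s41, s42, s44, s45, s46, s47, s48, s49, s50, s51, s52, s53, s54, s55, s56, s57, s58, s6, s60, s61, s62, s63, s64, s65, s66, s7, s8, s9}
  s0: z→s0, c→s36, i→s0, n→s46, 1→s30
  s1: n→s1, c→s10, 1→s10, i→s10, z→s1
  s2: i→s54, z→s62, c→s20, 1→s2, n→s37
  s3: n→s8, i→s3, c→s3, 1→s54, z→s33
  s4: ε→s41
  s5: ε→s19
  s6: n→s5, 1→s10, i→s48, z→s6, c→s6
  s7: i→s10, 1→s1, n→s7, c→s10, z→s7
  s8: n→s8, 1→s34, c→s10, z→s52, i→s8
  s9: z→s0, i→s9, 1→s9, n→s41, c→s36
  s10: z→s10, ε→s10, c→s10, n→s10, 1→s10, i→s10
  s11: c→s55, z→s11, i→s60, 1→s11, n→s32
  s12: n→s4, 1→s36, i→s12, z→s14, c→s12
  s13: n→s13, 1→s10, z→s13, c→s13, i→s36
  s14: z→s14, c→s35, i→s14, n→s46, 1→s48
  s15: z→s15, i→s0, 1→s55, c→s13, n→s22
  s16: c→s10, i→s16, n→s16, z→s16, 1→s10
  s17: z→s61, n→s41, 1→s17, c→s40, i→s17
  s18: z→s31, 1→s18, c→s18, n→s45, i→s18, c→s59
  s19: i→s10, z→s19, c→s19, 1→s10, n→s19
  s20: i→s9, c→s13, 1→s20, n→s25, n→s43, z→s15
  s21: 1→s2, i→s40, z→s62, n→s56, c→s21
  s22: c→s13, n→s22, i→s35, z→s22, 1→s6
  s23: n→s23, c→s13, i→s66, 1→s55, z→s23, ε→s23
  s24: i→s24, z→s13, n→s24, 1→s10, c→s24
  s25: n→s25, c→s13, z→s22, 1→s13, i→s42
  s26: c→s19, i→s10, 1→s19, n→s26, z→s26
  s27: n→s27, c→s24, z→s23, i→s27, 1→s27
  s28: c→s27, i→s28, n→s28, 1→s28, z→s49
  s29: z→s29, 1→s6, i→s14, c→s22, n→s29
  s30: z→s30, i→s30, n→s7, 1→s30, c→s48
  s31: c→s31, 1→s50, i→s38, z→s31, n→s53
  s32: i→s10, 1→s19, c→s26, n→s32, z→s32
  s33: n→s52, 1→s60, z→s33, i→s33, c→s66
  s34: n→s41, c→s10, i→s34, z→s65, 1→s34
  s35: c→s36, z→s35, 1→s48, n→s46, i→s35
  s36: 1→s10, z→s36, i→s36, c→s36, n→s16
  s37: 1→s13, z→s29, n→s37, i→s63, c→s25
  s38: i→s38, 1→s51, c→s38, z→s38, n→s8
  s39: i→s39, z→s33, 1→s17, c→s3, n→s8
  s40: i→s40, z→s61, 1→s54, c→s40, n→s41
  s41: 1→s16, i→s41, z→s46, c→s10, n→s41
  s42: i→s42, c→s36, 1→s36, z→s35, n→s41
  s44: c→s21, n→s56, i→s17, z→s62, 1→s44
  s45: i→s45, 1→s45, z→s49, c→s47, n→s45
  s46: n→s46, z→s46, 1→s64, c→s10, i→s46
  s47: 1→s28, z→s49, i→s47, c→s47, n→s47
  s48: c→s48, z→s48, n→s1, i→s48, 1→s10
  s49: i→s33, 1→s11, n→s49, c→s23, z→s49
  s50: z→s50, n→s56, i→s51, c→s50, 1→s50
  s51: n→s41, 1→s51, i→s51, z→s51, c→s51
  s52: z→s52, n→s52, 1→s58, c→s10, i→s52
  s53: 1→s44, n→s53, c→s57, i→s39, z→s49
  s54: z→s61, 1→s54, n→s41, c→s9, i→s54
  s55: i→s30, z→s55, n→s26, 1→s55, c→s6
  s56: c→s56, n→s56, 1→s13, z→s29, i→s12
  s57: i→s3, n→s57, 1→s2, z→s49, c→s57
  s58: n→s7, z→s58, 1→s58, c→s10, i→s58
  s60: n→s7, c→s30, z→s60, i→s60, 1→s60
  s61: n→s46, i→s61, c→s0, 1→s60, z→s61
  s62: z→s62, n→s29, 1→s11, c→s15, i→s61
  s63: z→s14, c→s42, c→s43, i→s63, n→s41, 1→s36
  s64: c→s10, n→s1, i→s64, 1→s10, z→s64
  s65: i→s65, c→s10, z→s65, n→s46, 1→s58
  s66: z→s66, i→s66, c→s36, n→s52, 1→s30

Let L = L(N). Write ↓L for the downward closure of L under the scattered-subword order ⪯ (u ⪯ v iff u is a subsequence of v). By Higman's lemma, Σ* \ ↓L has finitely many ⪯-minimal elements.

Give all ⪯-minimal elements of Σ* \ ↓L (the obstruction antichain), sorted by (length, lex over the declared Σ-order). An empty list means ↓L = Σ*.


min(Σ*\↓L) = [zinc, nzcc1, nz1ni, z1n11, nc1cc1].

|Q|=67, |F|=62, |δ|=322 (4 ε).
min D↑ (63 st, q0=0, F={28}): 0:c→0,1→0,i→0,n→1,z→2 1:c→3,1→1,i→1,n→1,z→4 2:c→2,1→5,i→6,n→7,z→2 3:c→3,1→8,i→3,n→3,z→4 4:c→9,1→10,i→11,n→4,z→4 5:c→5,1→5,i→12,n→13,z→5 6:c→6,1→12,i→6,n→14,z→6 7:c→15,1→16,i→17,n→7,z→4 8:c→18,1→8,i→8,n→8,z→4 9:c→19,1→20,i→21,n→9,z→9 10:c→20,1→10,i→22,n→23,z→10 11:c→21,1→22,i→11,n→24,z→11 12:c→12,1→12,i→12,n→25,z→12 13:c→13,1→19,i→26,n→13,z→27 14:c→28,1→29,i→14,n→14,z→24 15:c→15,1→30,i→31,n→15,z→4 16:c→32,1→16,i→33,n→13,z→34 17:c→31,1→33,i→17,n→14,z→11 18:c→35,1→18,i→18,n→18,z→9 19:c→19,1→28,i→36,n→19,z→19 20:c→37,1→20,i→38,n→39,z→20 21:c→36,1→38,i→21,n→24,z→21 22:c→38,1→22,i→22,n→40,z→22 23:c→39,1→41,i→28,n→23,z→23 24:c→28,1→42,i→24,n→24,z→24 25:c→28,1→43,i→25,n→25,z→44 26:c→26,1→36,i→26,n→25,z→45 27:c→46,1→37,i→45,n→27,z→27 28:c→28,1→28,i→28,n→28,z→28 29:c→28,1→29,i→29,n→25,z→47 30:c→48,1→30,i→49,n→50,z→34 31:c→31,1→49,i→31,n→14,z→11 32:c→32,1→30,i→51,n→13,z→34 33:c→51,1→33,i→33,n→25,z→52 34:c→53,1→10,i→52,n→27,z→34 35:c→35,1→28,i→35,n→35,z→19 36:c→36,1→28,i→36,n→43,z→36 37:c→37,1→28,i→54,n→41,z→37 38:c→54,1→38,i→38,n→40,z→38 39:c→41,1→41,i→28,n→39,z→39 40:c→28,1→55,i→28,n→40,z→40 41:c→41,1→28,i→28,n→41,z→41 42:c→28,1→42,i→42,n→40,z→42 43:c→28,1→28,i→43,n→43,z→43 44:c→28,1→56,i→44,n→44,z→44 45:c→57,1→54,i→45,n→44,z→45 46:c→19,1→37,i→57,n→46,z→46 47:c→28,1→42,i→47,n→44,z→47 48:c→19,1→48,i→58,n→59,z→53 49:c→58,1→49,i→49,n→25,z→52 50:c→59,1→19,i→60,n→50,z→27 51:c→51,1→49,i→51,n→25,z→52 52:c→61,1→22,i→52,n→44,z→52 53:c→19,1→20,i→61,n→46,z→53 54:c→54,1→28,i→54,n→55,z→54 55:c→28,1→28,i→28,n→55,z→55 56:c→28,1→28,i→56,n→55,z→56 57:c→36,1→54,i→57,n→44,z→57 58:c→36,1→58,i→58,n→25,z→61 59:c→19,1→19,i→62,n→59,z→46 60:c→62,1→36,i→60,n→25,z→45 61:c→36,1→38,i→61,n→44,z→61 62:c→36,1→36,i→62,n→25,z→57 [Hopcroft].
'zinc': run [67, 60, 35, 13, 1] end={s10} — reject; 4/4 deletions ∈↓L.
'nzcc1': |S_i|=[67, 61, 33, 23, 9, 1] end={s10} ∉↓L; 5/5 del acc.
'nz1ni': |S_i|=[67, 61, 33, 15, 7, 1] end={s10} ∉↓L; 5/5 single-dels accept.
'z1n11': run [67, 60, 48, 27, 10, 1] end={s10} ∉↓L; 5/5 del acc.
'nc1cc1': |S_i|=[67, 61, 56, 47, 31, 10, 1] end={s10} — reject; 6/6 deletions ∈↓L.
5 words, ⪯-incomp.


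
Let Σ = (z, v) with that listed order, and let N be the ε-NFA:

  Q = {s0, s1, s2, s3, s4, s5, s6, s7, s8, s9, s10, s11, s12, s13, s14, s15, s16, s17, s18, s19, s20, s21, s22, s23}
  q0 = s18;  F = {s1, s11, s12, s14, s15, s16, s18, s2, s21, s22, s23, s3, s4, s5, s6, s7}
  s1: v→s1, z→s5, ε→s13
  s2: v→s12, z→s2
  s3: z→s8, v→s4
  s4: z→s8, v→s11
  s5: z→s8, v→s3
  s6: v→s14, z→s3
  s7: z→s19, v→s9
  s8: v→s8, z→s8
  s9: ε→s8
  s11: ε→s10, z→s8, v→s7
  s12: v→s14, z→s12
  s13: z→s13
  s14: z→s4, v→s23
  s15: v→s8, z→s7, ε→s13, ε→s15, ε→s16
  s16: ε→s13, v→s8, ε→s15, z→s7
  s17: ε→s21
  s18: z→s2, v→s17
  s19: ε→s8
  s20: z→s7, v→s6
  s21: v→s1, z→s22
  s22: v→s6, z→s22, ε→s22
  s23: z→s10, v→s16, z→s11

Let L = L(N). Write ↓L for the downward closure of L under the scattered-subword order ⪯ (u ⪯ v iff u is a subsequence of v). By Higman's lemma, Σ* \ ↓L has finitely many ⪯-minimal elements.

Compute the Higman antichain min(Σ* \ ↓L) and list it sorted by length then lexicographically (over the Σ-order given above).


A = [vvzz, zvvvvv].

|Q|=24, |F|=16, |δ|=49 (11 ε).
min D↑ (16 st, q0=0, F={12}): 0:z→1,v→2 1:z→1,v→3 2:z→4,v→5 3:z→3,v→6 4:z→4,v→7 5:z→8,v→5 6:z→9,v→10 7:z→11,v→6 8:z→12,v→11 9:z→12,v→13 10:z→13,v→14 11:z→12,v→9 12:z→12,v→12 13:z→12,v→15 14:z→15,v→12 15:z→12,v→12 [Hopcroft].
'vvzz': N↓-sim [22, 20, 16, 10, 3] end={s13,s19,s8} rej; 4/4 deletions ∈↓L.
'zvvvvv': |S_i|=[22, 18, 15, 12, 10, 7, 2] end={s8,s9} rej; 6/6 single-dels accept.
2 words, ⪯-incomp.


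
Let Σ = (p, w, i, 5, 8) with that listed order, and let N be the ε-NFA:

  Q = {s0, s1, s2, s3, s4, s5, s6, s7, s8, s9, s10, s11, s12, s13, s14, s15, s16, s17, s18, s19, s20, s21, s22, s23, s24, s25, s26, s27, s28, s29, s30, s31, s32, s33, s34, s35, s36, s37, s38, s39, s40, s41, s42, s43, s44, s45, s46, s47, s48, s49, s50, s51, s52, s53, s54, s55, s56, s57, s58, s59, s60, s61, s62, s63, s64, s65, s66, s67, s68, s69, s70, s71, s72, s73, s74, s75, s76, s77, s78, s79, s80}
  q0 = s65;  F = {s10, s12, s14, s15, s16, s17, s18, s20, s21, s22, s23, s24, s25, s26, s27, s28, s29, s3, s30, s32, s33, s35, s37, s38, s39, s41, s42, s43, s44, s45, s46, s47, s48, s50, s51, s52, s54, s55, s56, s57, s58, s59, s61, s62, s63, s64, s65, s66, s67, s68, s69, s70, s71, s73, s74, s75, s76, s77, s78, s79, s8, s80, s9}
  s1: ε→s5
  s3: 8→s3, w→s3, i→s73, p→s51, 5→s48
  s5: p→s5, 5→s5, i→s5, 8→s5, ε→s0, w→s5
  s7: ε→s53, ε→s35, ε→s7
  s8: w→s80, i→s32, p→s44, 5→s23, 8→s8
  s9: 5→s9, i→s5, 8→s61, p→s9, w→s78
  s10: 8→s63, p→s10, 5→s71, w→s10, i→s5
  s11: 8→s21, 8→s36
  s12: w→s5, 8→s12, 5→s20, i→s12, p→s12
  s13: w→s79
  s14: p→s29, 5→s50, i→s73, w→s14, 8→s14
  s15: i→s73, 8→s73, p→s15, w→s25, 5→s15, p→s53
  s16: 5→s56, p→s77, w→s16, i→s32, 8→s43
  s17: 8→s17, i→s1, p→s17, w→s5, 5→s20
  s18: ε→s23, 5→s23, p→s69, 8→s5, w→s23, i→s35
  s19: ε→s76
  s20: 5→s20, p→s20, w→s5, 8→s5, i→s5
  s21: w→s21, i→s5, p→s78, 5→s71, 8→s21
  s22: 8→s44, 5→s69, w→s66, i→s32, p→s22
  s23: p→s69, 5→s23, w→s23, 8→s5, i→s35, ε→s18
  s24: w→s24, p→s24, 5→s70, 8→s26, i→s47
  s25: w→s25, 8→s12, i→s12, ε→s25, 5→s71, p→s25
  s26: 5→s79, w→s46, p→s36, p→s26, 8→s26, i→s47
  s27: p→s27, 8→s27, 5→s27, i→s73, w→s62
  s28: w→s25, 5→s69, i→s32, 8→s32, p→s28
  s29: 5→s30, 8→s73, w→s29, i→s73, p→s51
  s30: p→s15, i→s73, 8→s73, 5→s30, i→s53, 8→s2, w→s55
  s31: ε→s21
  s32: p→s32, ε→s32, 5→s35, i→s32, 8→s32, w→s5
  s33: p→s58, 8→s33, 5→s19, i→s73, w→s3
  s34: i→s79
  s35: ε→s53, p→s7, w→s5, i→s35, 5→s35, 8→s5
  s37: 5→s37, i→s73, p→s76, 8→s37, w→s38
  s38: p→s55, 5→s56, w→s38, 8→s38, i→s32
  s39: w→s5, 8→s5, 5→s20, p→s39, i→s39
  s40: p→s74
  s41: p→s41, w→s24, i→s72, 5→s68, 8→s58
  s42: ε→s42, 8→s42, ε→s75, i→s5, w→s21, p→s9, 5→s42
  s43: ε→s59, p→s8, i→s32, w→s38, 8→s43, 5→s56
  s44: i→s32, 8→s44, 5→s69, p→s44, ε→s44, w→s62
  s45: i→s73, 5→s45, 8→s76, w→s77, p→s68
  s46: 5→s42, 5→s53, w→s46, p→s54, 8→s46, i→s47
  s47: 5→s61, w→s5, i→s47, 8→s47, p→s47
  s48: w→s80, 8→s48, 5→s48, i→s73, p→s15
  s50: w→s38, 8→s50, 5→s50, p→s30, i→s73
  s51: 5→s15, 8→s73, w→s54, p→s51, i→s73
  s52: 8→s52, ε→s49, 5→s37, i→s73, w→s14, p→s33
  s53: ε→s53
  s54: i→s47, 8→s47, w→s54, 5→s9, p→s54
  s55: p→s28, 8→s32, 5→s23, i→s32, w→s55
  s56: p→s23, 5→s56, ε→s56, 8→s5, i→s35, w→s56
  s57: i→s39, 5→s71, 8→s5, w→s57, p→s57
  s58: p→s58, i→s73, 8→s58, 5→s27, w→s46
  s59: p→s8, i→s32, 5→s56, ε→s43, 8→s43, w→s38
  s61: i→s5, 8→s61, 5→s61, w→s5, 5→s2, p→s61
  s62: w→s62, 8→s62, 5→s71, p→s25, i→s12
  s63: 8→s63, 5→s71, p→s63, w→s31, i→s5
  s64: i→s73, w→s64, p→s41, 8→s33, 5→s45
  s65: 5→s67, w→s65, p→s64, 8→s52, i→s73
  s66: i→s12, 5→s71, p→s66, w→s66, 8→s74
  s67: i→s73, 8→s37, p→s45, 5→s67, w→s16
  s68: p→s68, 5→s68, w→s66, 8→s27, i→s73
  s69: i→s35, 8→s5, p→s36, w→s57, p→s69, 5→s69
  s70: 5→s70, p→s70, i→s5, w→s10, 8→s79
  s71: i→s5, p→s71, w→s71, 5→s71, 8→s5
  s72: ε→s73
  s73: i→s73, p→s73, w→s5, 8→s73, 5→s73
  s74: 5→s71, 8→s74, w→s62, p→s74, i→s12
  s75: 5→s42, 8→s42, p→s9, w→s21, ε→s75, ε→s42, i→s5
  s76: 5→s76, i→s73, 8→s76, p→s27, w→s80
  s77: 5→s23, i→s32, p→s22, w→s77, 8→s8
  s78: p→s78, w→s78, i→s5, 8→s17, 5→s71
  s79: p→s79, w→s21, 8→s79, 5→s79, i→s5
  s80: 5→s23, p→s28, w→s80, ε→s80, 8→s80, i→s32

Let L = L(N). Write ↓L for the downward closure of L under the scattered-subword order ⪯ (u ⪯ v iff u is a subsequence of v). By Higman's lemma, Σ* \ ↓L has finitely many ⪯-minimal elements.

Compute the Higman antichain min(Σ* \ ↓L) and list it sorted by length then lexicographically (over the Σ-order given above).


A = [iw, 5w58, ppw5i, 8wp8w].

|Q|=81, |F|=63, |δ|=356 (24 ε).
min D↑ (61 st, q0=0, F={8}): 0:p→1,w→0,i→2,5→3,8→4 1:p→5,w→1,i→2,5→6,8→7 2:p→2,w→8,i→2,5→2,8→2 3:p→6,w→9,i→2,5→3,8→10 4:p→7,w→11,i→2,5→10,8→4 5:p→5,w→12,i→2,5→13,8→14 6:p→13,w→15,i→2,5→6,8→16 7:p→14,w→17,i→2,5→16,8→7 8:p→8,w→8,i→8,5→8,8→8 9:p→15,w→9,i→18,5→19,8→20 10:p→16,w→21,i→2,5→10,8→10 11:p→22,w→11,i→2,5→23,8→11 12:p→12,w→12,i→24,5→25,8→26 13:p→13,w→27,i→2,5→13,8→28 14:p→14,w→29,i→2,5→28,8→14 15:p→30,w→15,i→18,5→31,8→32 16:p→28,w→33,i→2,5→16,8→16 17:p→34,w→17,i→2,5→35,8→17 18:p→18,w→8,i→18,5→36,8→18 19:p→31,w→19,i→36,5→19,8→8 20:p→32,w→21,i→18,5→19,8→20 21:p→37,w→21,i→18,5→19,8→21 22:p→34,w→22,i→2,5→38,8→2 23:p→38,w→21,i→2,5→23,8→23 24:p→24,w→8,i→24,5→39,8→24 25:p→25,w→40,i→8,5→25,8→41 26:p→26,w→29,i→24,5→41,8→26 27:p→27,w→27,i→42,5→43,8→44 28:p→28,w→45,i→2,5→28,8→28 29:p→46,w→29,i→24,5→47,8→29 30:p→30,w→27,i→18,5→48,8→49 31:p→48,w→31,i→36,5→31,8→8 32:p→49,w→33,i→18,5→31,8→32 33:p→50,w→33,i→18,5→31,8→33 34:p→34,w→46,i→2,5→51,8→2 35:p→51,w→33,i→2,5→35,8→35 36:p→36,w→8,i→36,5→36,8→8 37:p→50,w→37,i→18,5→31,8→18 38:p→51,w→37,i→2,5→38,8→2 39:p→39,w→8,i→8,5→39,8→39 40:p→40,w→40,i→8,5→43,8→52 41:p→41,w→53,i→8,5→41,8→41 42:p→42,w→8,i→42,5→54,8→42 43:p→43,w→43,i→8,5→43,8→8 44:p→44,w→45,i→42,5→43,8→44 45:p→55,w→45,i→42,5→43,8→45 46:p→46,w→46,i→24,5→56,8→24 47:p→56,w→53,i→8,5→47,8→47 48:p→48,w→57,i→36,5→48,8→8 49:p→49,w→45,i→18,5→48,8→49 50:p→50,w→55,i→18,5→48,8→18 51:p→51,w→55,i→2,5→51,8→2 52:p→52,w→53,i→8,5→43,8→52 53:p→58,w→53,i→8,5→43,8→53 54:p→54,w→8,i→8,5→54,8→8 55:p→55,w→55,i→42,5→43,8→42 56:p→56,w→58,i→8,5→56,8→39 57:p→57,w→57,i→59,5→43,8→8 58:p→58,w→58,i→8,5→43,8→60 59:p→59,w→8,i→59,5→54,8→8 60:p→60,w→8,i→8,5→54,8→60 [Hopcroft].
'iw': |S_i|=[74, 15, 2] end={s0,s5} — reject; 2/2 deletions ∈↓L.
'5w58': run [74, 57, 38, 14, 2] end={s0,s5} ∉↓L; 4/4 deletions ∈↓L.
'ppw5i': run [74, 62, 47, 32, 19, 3] end={s0,s1,s5} — reject; 5/5 deletions ∈↓L.
'8wp8w': run [74, 60, 44, 31, 14, 2] end={s0,s5} rej; 5/5 deletions ∈↓L.
4 words, ⪯-incomp.
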